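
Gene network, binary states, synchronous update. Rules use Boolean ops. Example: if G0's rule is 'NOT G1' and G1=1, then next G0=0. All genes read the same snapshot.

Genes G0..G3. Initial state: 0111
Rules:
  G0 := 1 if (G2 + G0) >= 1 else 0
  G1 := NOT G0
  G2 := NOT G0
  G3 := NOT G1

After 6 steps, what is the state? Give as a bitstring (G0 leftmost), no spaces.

Step 1: G0=(1+0>=1)=1 G1=NOT G0=NOT 0=1 G2=NOT G0=NOT 0=1 G3=NOT G1=NOT 1=0 -> 1110
Step 2: G0=(1+1>=1)=1 G1=NOT G0=NOT 1=0 G2=NOT G0=NOT 1=0 G3=NOT G1=NOT 1=0 -> 1000
Step 3: G0=(0+1>=1)=1 G1=NOT G0=NOT 1=0 G2=NOT G0=NOT 1=0 G3=NOT G1=NOT 0=1 -> 1001
Step 4: G0=(0+1>=1)=1 G1=NOT G0=NOT 1=0 G2=NOT G0=NOT 1=0 G3=NOT G1=NOT 0=1 -> 1001
Step 5: G0=(0+1>=1)=1 G1=NOT G0=NOT 1=0 G2=NOT G0=NOT 1=0 G3=NOT G1=NOT 0=1 -> 1001
Step 6: G0=(0+1>=1)=1 G1=NOT G0=NOT 1=0 G2=NOT G0=NOT 1=0 G3=NOT G1=NOT 0=1 -> 1001

1001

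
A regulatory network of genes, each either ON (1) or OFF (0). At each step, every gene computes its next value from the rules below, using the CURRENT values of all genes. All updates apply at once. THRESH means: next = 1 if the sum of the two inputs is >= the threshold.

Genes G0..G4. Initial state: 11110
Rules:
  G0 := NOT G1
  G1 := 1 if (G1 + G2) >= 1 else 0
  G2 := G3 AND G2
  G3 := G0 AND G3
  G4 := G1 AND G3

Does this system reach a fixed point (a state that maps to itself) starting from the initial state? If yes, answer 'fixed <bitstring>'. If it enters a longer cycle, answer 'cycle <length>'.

Answer: fixed 01000

Derivation:
Step 0: 11110
Step 1: G0=NOT G1=NOT 1=0 G1=(1+1>=1)=1 G2=G3&G2=1&1=1 G3=G0&G3=1&1=1 G4=G1&G3=1&1=1 -> 01111
Step 2: G0=NOT G1=NOT 1=0 G1=(1+1>=1)=1 G2=G3&G2=1&1=1 G3=G0&G3=0&1=0 G4=G1&G3=1&1=1 -> 01101
Step 3: G0=NOT G1=NOT 1=0 G1=(1+1>=1)=1 G2=G3&G2=0&1=0 G3=G0&G3=0&0=0 G4=G1&G3=1&0=0 -> 01000
Step 4: G0=NOT G1=NOT 1=0 G1=(1+0>=1)=1 G2=G3&G2=0&0=0 G3=G0&G3=0&0=0 G4=G1&G3=1&0=0 -> 01000
Fixed point reached at step 3: 01000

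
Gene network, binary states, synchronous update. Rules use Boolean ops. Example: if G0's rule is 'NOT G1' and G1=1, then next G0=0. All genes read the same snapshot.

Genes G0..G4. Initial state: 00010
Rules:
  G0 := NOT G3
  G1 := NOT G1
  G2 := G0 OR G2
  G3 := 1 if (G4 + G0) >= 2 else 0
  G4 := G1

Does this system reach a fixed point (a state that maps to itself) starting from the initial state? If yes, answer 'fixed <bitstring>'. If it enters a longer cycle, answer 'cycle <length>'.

Answer: cycle 4

Derivation:
Step 0: 00010
Step 1: G0=NOT G3=NOT 1=0 G1=NOT G1=NOT 0=1 G2=G0|G2=0|0=0 G3=(0+0>=2)=0 G4=G1=0 -> 01000
Step 2: G0=NOT G3=NOT 0=1 G1=NOT G1=NOT 1=0 G2=G0|G2=0|0=0 G3=(0+0>=2)=0 G4=G1=1 -> 10001
Step 3: G0=NOT G3=NOT 0=1 G1=NOT G1=NOT 0=1 G2=G0|G2=1|0=1 G3=(1+1>=2)=1 G4=G1=0 -> 11110
Step 4: G0=NOT G3=NOT 1=0 G1=NOT G1=NOT 1=0 G2=G0|G2=1|1=1 G3=(0+1>=2)=0 G4=G1=1 -> 00101
Step 5: G0=NOT G3=NOT 0=1 G1=NOT G1=NOT 0=1 G2=G0|G2=0|1=1 G3=(1+0>=2)=0 G4=G1=0 -> 11100
Step 6: G0=NOT G3=NOT 0=1 G1=NOT G1=NOT 1=0 G2=G0|G2=1|1=1 G3=(0+1>=2)=0 G4=G1=1 -> 10101
Step 7: G0=NOT G3=NOT 0=1 G1=NOT G1=NOT 0=1 G2=G0|G2=1|1=1 G3=(1+1>=2)=1 G4=G1=0 -> 11110
Cycle of length 4 starting at step 3 -> no fixed point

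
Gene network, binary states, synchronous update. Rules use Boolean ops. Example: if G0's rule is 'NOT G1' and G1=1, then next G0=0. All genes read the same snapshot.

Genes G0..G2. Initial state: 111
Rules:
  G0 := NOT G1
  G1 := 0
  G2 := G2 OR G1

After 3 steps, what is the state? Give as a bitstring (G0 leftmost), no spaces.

Step 1: G0=NOT G1=NOT 1=0 G1=0(const) G2=G2|G1=1|1=1 -> 001
Step 2: G0=NOT G1=NOT 0=1 G1=0(const) G2=G2|G1=1|0=1 -> 101
Step 3: G0=NOT G1=NOT 0=1 G1=0(const) G2=G2|G1=1|0=1 -> 101

101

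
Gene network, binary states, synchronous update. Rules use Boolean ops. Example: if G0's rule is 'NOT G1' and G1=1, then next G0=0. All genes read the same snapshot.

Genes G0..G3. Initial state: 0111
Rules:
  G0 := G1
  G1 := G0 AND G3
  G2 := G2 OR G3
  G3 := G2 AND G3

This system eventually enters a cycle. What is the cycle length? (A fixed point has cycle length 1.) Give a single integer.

Answer: 2

Derivation:
Step 0: 0111
Step 1: G0=G1=1 G1=G0&G3=0&1=0 G2=G2|G3=1|1=1 G3=G2&G3=1&1=1 -> 1011
Step 2: G0=G1=0 G1=G0&G3=1&1=1 G2=G2|G3=1|1=1 G3=G2&G3=1&1=1 -> 0111
State from step 2 equals state from step 0 -> cycle length 2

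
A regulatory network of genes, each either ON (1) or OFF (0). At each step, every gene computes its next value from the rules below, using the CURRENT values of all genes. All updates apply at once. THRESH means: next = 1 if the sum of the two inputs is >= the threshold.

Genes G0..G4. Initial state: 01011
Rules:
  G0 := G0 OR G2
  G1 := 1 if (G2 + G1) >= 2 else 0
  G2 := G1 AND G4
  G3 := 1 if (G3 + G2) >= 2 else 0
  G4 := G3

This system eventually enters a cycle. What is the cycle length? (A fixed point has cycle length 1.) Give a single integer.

Step 0: 01011
Step 1: G0=G0|G2=0|0=0 G1=(0+1>=2)=0 G2=G1&G4=1&1=1 G3=(1+0>=2)=0 G4=G3=1 -> 00101
Step 2: G0=G0|G2=0|1=1 G1=(1+0>=2)=0 G2=G1&G4=0&1=0 G3=(0+1>=2)=0 G4=G3=0 -> 10000
Step 3: G0=G0|G2=1|0=1 G1=(0+0>=2)=0 G2=G1&G4=0&0=0 G3=(0+0>=2)=0 G4=G3=0 -> 10000
State from step 3 equals state from step 2 -> cycle length 1

Answer: 1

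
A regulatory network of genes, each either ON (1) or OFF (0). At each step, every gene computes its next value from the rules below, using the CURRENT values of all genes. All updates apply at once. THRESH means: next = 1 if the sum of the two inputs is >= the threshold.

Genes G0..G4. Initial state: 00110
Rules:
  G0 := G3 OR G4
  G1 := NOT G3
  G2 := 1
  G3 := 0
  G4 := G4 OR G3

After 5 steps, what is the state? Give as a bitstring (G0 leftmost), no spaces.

Step 1: G0=G3|G4=1|0=1 G1=NOT G3=NOT 1=0 G2=1(const) G3=0(const) G4=G4|G3=0|1=1 -> 10101
Step 2: G0=G3|G4=0|1=1 G1=NOT G3=NOT 0=1 G2=1(const) G3=0(const) G4=G4|G3=1|0=1 -> 11101
Step 3: G0=G3|G4=0|1=1 G1=NOT G3=NOT 0=1 G2=1(const) G3=0(const) G4=G4|G3=1|0=1 -> 11101
Step 4: G0=G3|G4=0|1=1 G1=NOT G3=NOT 0=1 G2=1(const) G3=0(const) G4=G4|G3=1|0=1 -> 11101
Step 5: G0=G3|G4=0|1=1 G1=NOT G3=NOT 0=1 G2=1(const) G3=0(const) G4=G4|G3=1|0=1 -> 11101

11101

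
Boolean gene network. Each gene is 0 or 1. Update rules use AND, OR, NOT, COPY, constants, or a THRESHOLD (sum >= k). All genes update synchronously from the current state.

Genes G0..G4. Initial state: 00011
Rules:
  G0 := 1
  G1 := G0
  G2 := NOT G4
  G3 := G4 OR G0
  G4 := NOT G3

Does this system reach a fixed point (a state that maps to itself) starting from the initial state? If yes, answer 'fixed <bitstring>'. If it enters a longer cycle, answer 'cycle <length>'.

Step 0: 00011
Step 1: G0=1(const) G1=G0=0 G2=NOT G4=NOT 1=0 G3=G4|G0=1|0=1 G4=NOT G3=NOT 1=0 -> 10010
Step 2: G0=1(const) G1=G0=1 G2=NOT G4=NOT 0=1 G3=G4|G0=0|1=1 G4=NOT G3=NOT 1=0 -> 11110
Step 3: G0=1(const) G1=G0=1 G2=NOT G4=NOT 0=1 G3=G4|G0=0|1=1 G4=NOT G3=NOT 1=0 -> 11110
Fixed point reached at step 2: 11110

Answer: fixed 11110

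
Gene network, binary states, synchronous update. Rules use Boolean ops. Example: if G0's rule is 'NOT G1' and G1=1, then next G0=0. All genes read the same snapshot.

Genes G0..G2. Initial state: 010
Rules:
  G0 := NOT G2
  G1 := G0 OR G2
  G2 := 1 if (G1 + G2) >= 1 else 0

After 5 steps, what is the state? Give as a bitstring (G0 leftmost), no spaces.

Step 1: G0=NOT G2=NOT 0=1 G1=G0|G2=0|0=0 G2=(1+0>=1)=1 -> 101
Step 2: G0=NOT G2=NOT 1=0 G1=G0|G2=1|1=1 G2=(0+1>=1)=1 -> 011
Step 3: G0=NOT G2=NOT 1=0 G1=G0|G2=0|1=1 G2=(1+1>=1)=1 -> 011
Step 4: G0=NOT G2=NOT 1=0 G1=G0|G2=0|1=1 G2=(1+1>=1)=1 -> 011
Step 5: G0=NOT G2=NOT 1=0 G1=G0|G2=0|1=1 G2=(1+1>=1)=1 -> 011

011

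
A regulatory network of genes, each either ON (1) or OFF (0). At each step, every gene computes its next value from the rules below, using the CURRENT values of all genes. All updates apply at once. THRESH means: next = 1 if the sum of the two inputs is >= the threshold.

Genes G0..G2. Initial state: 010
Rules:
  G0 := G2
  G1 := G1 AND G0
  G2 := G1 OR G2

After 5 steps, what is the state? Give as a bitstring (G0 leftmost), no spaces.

Step 1: G0=G2=0 G1=G1&G0=1&0=0 G2=G1|G2=1|0=1 -> 001
Step 2: G0=G2=1 G1=G1&G0=0&0=0 G2=G1|G2=0|1=1 -> 101
Step 3: G0=G2=1 G1=G1&G0=0&1=0 G2=G1|G2=0|1=1 -> 101
Step 4: G0=G2=1 G1=G1&G0=0&1=0 G2=G1|G2=0|1=1 -> 101
Step 5: G0=G2=1 G1=G1&G0=0&1=0 G2=G1|G2=0|1=1 -> 101

101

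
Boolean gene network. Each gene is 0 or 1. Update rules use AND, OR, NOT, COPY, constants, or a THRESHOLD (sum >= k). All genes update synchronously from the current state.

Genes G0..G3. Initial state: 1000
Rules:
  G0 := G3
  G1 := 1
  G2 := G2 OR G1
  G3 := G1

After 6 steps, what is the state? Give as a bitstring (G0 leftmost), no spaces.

Step 1: G0=G3=0 G1=1(const) G2=G2|G1=0|0=0 G3=G1=0 -> 0100
Step 2: G0=G3=0 G1=1(const) G2=G2|G1=0|1=1 G3=G1=1 -> 0111
Step 3: G0=G3=1 G1=1(const) G2=G2|G1=1|1=1 G3=G1=1 -> 1111
Step 4: G0=G3=1 G1=1(const) G2=G2|G1=1|1=1 G3=G1=1 -> 1111
Step 5: G0=G3=1 G1=1(const) G2=G2|G1=1|1=1 G3=G1=1 -> 1111
Step 6: G0=G3=1 G1=1(const) G2=G2|G1=1|1=1 G3=G1=1 -> 1111

1111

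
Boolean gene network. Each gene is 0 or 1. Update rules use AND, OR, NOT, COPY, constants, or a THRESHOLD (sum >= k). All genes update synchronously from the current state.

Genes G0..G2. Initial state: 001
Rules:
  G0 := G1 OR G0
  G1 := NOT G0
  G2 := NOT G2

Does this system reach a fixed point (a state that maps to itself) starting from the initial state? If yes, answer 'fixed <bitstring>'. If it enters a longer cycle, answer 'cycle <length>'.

Step 0: 001
Step 1: G0=G1|G0=0|0=0 G1=NOT G0=NOT 0=1 G2=NOT G2=NOT 1=0 -> 010
Step 2: G0=G1|G0=1|0=1 G1=NOT G0=NOT 0=1 G2=NOT G2=NOT 0=1 -> 111
Step 3: G0=G1|G0=1|1=1 G1=NOT G0=NOT 1=0 G2=NOT G2=NOT 1=0 -> 100
Step 4: G0=G1|G0=0|1=1 G1=NOT G0=NOT 1=0 G2=NOT G2=NOT 0=1 -> 101
Step 5: G0=G1|G0=0|1=1 G1=NOT G0=NOT 1=0 G2=NOT G2=NOT 1=0 -> 100
Cycle of length 2 starting at step 3 -> no fixed point

Answer: cycle 2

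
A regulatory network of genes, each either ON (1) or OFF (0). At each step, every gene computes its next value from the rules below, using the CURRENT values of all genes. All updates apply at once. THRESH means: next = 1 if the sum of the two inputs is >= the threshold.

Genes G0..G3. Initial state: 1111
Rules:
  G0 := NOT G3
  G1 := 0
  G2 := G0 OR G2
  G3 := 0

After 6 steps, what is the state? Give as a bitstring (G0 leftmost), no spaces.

Step 1: G0=NOT G3=NOT 1=0 G1=0(const) G2=G0|G2=1|1=1 G3=0(const) -> 0010
Step 2: G0=NOT G3=NOT 0=1 G1=0(const) G2=G0|G2=0|1=1 G3=0(const) -> 1010
Step 3: G0=NOT G3=NOT 0=1 G1=0(const) G2=G0|G2=1|1=1 G3=0(const) -> 1010
Step 4: G0=NOT G3=NOT 0=1 G1=0(const) G2=G0|G2=1|1=1 G3=0(const) -> 1010
Step 5: G0=NOT G3=NOT 0=1 G1=0(const) G2=G0|G2=1|1=1 G3=0(const) -> 1010
Step 6: G0=NOT G3=NOT 0=1 G1=0(const) G2=G0|G2=1|1=1 G3=0(const) -> 1010

1010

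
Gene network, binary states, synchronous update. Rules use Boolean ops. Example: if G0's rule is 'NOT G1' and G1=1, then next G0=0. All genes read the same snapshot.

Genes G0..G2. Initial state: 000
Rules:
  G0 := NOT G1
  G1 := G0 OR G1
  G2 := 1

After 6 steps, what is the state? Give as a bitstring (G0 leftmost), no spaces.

Step 1: G0=NOT G1=NOT 0=1 G1=G0|G1=0|0=0 G2=1(const) -> 101
Step 2: G0=NOT G1=NOT 0=1 G1=G0|G1=1|0=1 G2=1(const) -> 111
Step 3: G0=NOT G1=NOT 1=0 G1=G0|G1=1|1=1 G2=1(const) -> 011
Step 4: G0=NOT G1=NOT 1=0 G1=G0|G1=0|1=1 G2=1(const) -> 011
Step 5: G0=NOT G1=NOT 1=0 G1=G0|G1=0|1=1 G2=1(const) -> 011
Step 6: G0=NOT G1=NOT 1=0 G1=G0|G1=0|1=1 G2=1(const) -> 011

011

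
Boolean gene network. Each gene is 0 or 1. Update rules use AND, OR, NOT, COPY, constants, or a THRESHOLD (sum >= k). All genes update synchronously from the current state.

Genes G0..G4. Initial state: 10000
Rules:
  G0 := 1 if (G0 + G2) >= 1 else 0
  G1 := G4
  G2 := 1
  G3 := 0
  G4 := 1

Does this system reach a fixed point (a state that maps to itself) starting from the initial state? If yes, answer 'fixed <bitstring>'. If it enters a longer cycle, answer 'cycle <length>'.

Answer: fixed 11101

Derivation:
Step 0: 10000
Step 1: G0=(1+0>=1)=1 G1=G4=0 G2=1(const) G3=0(const) G4=1(const) -> 10101
Step 2: G0=(1+1>=1)=1 G1=G4=1 G2=1(const) G3=0(const) G4=1(const) -> 11101
Step 3: G0=(1+1>=1)=1 G1=G4=1 G2=1(const) G3=0(const) G4=1(const) -> 11101
Fixed point reached at step 2: 11101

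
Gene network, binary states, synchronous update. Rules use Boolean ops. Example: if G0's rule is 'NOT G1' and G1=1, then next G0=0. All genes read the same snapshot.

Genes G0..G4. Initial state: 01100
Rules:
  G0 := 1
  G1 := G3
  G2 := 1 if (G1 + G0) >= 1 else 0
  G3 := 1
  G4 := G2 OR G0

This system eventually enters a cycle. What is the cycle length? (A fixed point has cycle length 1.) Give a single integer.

Answer: 1

Derivation:
Step 0: 01100
Step 1: G0=1(const) G1=G3=0 G2=(1+0>=1)=1 G3=1(const) G4=G2|G0=1|0=1 -> 10111
Step 2: G0=1(const) G1=G3=1 G2=(0+1>=1)=1 G3=1(const) G4=G2|G0=1|1=1 -> 11111
Step 3: G0=1(const) G1=G3=1 G2=(1+1>=1)=1 G3=1(const) G4=G2|G0=1|1=1 -> 11111
State from step 3 equals state from step 2 -> cycle length 1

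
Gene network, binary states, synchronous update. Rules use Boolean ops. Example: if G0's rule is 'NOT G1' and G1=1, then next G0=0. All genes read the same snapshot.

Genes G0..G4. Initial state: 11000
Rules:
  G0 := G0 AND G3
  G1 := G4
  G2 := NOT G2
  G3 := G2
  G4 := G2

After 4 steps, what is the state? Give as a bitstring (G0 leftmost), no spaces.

Step 1: G0=G0&G3=1&0=0 G1=G4=0 G2=NOT G2=NOT 0=1 G3=G2=0 G4=G2=0 -> 00100
Step 2: G0=G0&G3=0&0=0 G1=G4=0 G2=NOT G2=NOT 1=0 G3=G2=1 G4=G2=1 -> 00011
Step 3: G0=G0&G3=0&1=0 G1=G4=1 G2=NOT G2=NOT 0=1 G3=G2=0 G4=G2=0 -> 01100
Step 4: G0=G0&G3=0&0=0 G1=G4=0 G2=NOT G2=NOT 1=0 G3=G2=1 G4=G2=1 -> 00011

00011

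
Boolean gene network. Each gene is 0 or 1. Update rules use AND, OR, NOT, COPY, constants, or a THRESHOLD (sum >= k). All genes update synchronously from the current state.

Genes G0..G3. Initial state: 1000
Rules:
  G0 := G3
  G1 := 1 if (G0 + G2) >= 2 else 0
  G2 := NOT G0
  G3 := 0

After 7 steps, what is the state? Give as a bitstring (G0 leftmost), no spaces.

Step 1: G0=G3=0 G1=(1+0>=2)=0 G2=NOT G0=NOT 1=0 G3=0(const) -> 0000
Step 2: G0=G3=0 G1=(0+0>=2)=0 G2=NOT G0=NOT 0=1 G3=0(const) -> 0010
Step 3: G0=G3=0 G1=(0+1>=2)=0 G2=NOT G0=NOT 0=1 G3=0(const) -> 0010
Step 4: G0=G3=0 G1=(0+1>=2)=0 G2=NOT G0=NOT 0=1 G3=0(const) -> 0010
Step 5: G0=G3=0 G1=(0+1>=2)=0 G2=NOT G0=NOT 0=1 G3=0(const) -> 0010
Step 6: G0=G3=0 G1=(0+1>=2)=0 G2=NOT G0=NOT 0=1 G3=0(const) -> 0010
Step 7: G0=G3=0 G1=(0+1>=2)=0 G2=NOT G0=NOT 0=1 G3=0(const) -> 0010

0010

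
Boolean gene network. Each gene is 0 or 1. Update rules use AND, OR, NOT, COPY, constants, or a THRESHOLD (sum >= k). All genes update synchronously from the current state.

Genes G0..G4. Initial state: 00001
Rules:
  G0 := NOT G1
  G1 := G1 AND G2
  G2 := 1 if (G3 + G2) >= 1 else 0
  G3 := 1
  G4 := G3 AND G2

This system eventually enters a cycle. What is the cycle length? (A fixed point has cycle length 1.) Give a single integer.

Answer: 1

Derivation:
Step 0: 00001
Step 1: G0=NOT G1=NOT 0=1 G1=G1&G2=0&0=0 G2=(0+0>=1)=0 G3=1(const) G4=G3&G2=0&0=0 -> 10010
Step 2: G0=NOT G1=NOT 0=1 G1=G1&G2=0&0=0 G2=(1+0>=1)=1 G3=1(const) G4=G3&G2=1&0=0 -> 10110
Step 3: G0=NOT G1=NOT 0=1 G1=G1&G2=0&1=0 G2=(1+1>=1)=1 G3=1(const) G4=G3&G2=1&1=1 -> 10111
Step 4: G0=NOT G1=NOT 0=1 G1=G1&G2=0&1=0 G2=(1+1>=1)=1 G3=1(const) G4=G3&G2=1&1=1 -> 10111
State from step 4 equals state from step 3 -> cycle length 1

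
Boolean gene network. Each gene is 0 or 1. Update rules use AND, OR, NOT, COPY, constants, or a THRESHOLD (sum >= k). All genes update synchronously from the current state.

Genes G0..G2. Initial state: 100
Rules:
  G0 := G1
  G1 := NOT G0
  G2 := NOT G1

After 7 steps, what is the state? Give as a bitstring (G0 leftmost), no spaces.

Step 1: G0=G1=0 G1=NOT G0=NOT 1=0 G2=NOT G1=NOT 0=1 -> 001
Step 2: G0=G1=0 G1=NOT G0=NOT 0=1 G2=NOT G1=NOT 0=1 -> 011
Step 3: G0=G1=1 G1=NOT G0=NOT 0=1 G2=NOT G1=NOT 1=0 -> 110
Step 4: G0=G1=1 G1=NOT G0=NOT 1=0 G2=NOT G1=NOT 1=0 -> 100
Step 5: G0=G1=0 G1=NOT G0=NOT 1=0 G2=NOT G1=NOT 0=1 -> 001
Step 6: G0=G1=0 G1=NOT G0=NOT 0=1 G2=NOT G1=NOT 0=1 -> 011
Step 7: G0=G1=1 G1=NOT G0=NOT 0=1 G2=NOT G1=NOT 1=0 -> 110

110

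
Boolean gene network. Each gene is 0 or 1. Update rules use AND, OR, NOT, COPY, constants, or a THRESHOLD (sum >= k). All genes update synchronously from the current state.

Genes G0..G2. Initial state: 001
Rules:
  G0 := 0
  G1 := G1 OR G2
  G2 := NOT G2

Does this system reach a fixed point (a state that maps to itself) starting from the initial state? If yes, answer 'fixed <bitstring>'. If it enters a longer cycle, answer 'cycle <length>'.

Step 0: 001
Step 1: G0=0(const) G1=G1|G2=0|1=1 G2=NOT G2=NOT 1=0 -> 010
Step 2: G0=0(const) G1=G1|G2=1|0=1 G2=NOT G2=NOT 0=1 -> 011
Step 3: G0=0(const) G1=G1|G2=1|1=1 G2=NOT G2=NOT 1=0 -> 010
Cycle of length 2 starting at step 1 -> no fixed point

Answer: cycle 2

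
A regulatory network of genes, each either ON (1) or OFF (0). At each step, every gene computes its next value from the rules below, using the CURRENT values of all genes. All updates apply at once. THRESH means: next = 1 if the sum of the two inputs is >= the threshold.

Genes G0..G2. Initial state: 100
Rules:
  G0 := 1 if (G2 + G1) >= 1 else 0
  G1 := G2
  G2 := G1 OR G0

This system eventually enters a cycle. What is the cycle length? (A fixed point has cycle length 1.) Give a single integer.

Answer: 1

Derivation:
Step 0: 100
Step 1: G0=(0+0>=1)=0 G1=G2=0 G2=G1|G0=0|1=1 -> 001
Step 2: G0=(1+0>=1)=1 G1=G2=1 G2=G1|G0=0|0=0 -> 110
Step 3: G0=(0+1>=1)=1 G1=G2=0 G2=G1|G0=1|1=1 -> 101
Step 4: G0=(1+0>=1)=1 G1=G2=1 G2=G1|G0=0|1=1 -> 111
Step 5: G0=(1+1>=1)=1 G1=G2=1 G2=G1|G0=1|1=1 -> 111
State from step 5 equals state from step 4 -> cycle length 1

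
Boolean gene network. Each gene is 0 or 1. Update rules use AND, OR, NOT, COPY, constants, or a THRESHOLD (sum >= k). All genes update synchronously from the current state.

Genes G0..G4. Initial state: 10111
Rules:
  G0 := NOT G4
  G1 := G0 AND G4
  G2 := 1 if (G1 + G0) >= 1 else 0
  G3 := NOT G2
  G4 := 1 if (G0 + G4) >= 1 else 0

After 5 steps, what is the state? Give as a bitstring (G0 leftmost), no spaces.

Step 1: G0=NOT G4=NOT 1=0 G1=G0&G4=1&1=1 G2=(0+1>=1)=1 G3=NOT G2=NOT 1=0 G4=(1+1>=1)=1 -> 01101
Step 2: G0=NOT G4=NOT 1=0 G1=G0&G4=0&1=0 G2=(1+0>=1)=1 G3=NOT G2=NOT 1=0 G4=(0+1>=1)=1 -> 00101
Step 3: G0=NOT G4=NOT 1=0 G1=G0&G4=0&1=0 G2=(0+0>=1)=0 G3=NOT G2=NOT 1=0 G4=(0+1>=1)=1 -> 00001
Step 4: G0=NOT G4=NOT 1=0 G1=G0&G4=0&1=0 G2=(0+0>=1)=0 G3=NOT G2=NOT 0=1 G4=(0+1>=1)=1 -> 00011
Step 5: G0=NOT G4=NOT 1=0 G1=G0&G4=0&1=0 G2=(0+0>=1)=0 G3=NOT G2=NOT 0=1 G4=(0+1>=1)=1 -> 00011

00011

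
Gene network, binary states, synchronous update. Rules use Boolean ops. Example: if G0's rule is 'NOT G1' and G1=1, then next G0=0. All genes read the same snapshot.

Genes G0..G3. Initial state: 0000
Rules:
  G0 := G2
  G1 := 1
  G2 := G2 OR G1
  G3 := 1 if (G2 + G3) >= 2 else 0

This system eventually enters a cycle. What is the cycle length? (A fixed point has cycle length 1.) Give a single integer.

Step 0: 0000
Step 1: G0=G2=0 G1=1(const) G2=G2|G1=0|0=0 G3=(0+0>=2)=0 -> 0100
Step 2: G0=G2=0 G1=1(const) G2=G2|G1=0|1=1 G3=(0+0>=2)=0 -> 0110
Step 3: G0=G2=1 G1=1(const) G2=G2|G1=1|1=1 G3=(1+0>=2)=0 -> 1110
Step 4: G0=G2=1 G1=1(const) G2=G2|G1=1|1=1 G3=(1+0>=2)=0 -> 1110
State from step 4 equals state from step 3 -> cycle length 1

Answer: 1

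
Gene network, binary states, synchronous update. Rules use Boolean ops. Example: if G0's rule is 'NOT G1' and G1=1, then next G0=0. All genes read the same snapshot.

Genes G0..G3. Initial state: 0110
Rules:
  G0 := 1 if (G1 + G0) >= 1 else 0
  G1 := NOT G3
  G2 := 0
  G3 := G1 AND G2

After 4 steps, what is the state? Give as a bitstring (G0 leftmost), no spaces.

Step 1: G0=(1+0>=1)=1 G1=NOT G3=NOT 0=1 G2=0(const) G3=G1&G2=1&1=1 -> 1101
Step 2: G0=(1+1>=1)=1 G1=NOT G3=NOT 1=0 G2=0(const) G3=G1&G2=1&0=0 -> 1000
Step 3: G0=(0+1>=1)=1 G1=NOT G3=NOT 0=1 G2=0(const) G3=G1&G2=0&0=0 -> 1100
Step 4: G0=(1+1>=1)=1 G1=NOT G3=NOT 0=1 G2=0(const) G3=G1&G2=1&0=0 -> 1100

1100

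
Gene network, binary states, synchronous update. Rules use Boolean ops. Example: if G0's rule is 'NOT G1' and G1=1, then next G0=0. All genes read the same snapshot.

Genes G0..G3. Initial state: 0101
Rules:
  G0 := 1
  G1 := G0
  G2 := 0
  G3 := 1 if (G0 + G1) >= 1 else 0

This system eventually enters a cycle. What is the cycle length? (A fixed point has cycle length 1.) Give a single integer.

Answer: 1

Derivation:
Step 0: 0101
Step 1: G0=1(const) G1=G0=0 G2=0(const) G3=(0+1>=1)=1 -> 1001
Step 2: G0=1(const) G1=G0=1 G2=0(const) G3=(1+0>=1)=1 -> 1101
Step 3: G0=1(const) G1=G0=1 G2=0(const) G3=(1+1>=1)=1 -> 1101
State from step 3 equals state from step 2 -> cycle length 1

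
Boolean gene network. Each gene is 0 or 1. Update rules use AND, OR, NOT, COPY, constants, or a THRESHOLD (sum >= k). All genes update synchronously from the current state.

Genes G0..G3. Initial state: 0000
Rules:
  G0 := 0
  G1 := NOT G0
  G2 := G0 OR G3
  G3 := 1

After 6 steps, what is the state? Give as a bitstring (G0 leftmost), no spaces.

Step 1: G0=0(const) G1=NOT G0=NOT 0=1 G2=G0|G3=0|0=0 G3=1(const) -> 0101
Step 2: G0=0(const) G1=NOT G0=NOT 0=1 G2=G0|G3=0|1=1 G3=1(const) -> 0111
Step 3: G0=0(const) G1=NOT G0=NOT 0=1 G2=G0|G3=0|1=1 G3=1(const) -> 0111
Step 4: G0=0(const) G1=NOT G0=NOT 0=1 G2=G0|G3=0|1=1 G3=1(const) -> 0111
Step 5: G0=0(const) G1=NOT G0=NOT 0=1 G2=G0|G3=0|1=1 G3=1(const) -> 0111
Step 6: G0=0(const) G1=NOT G0=NOT 0=1 G2=G0|G3=0|1=1 G3=1(const) -> 0111

0111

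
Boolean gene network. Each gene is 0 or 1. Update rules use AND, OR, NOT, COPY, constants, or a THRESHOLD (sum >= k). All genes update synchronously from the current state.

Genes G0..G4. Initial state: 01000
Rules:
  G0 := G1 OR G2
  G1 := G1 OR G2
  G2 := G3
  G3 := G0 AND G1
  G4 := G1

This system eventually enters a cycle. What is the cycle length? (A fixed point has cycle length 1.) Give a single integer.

Answer: 1

Derivation:
Step 0: 01000
Step 1: G0=G1|G2=1|0=1 G1=G1|G2=1|0=1 G2=G3=0 G3=G0&G1=0&1=0 G4=G1=1 -> 11001
Step 2: G0=G1|G2=1|0=1 G1=G1|G2=1|0=1 G2=G3=0 G3=G0&G1=1&1=1 G4=G1=1 -> 11011
Step 3: G0=G1|G2=1|0=1 G1=G1|G2=1|0=1 G2=G3=1 G3=G0&G1=1&1=1 G4=G1=1 -> 11111
Step 4: G0=G1|G2=1|1=1 G1=G1|G2=1|1=1 G2=G3=1 G3=G0&G1=1&1=1 G4=G1=1 -> 11111
State from step 4 equals state from step 3 -> cycle length 1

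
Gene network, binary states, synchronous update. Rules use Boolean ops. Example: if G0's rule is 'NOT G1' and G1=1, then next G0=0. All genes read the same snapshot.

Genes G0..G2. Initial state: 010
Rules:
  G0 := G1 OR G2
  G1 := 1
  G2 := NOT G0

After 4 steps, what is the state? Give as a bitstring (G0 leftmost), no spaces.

Step 1: G0=G1|G2=1|0=1 G1=1(const) G2=NOT G0=NOT 0=1 -> 111
Step 2: G0=G1|G2=1|1=1 G1=1(const) G2=NOT G0=NOT 1=0 -> 110
Step 3: G0=G1|G2=1|0=1 G1=1(const) G2=NOT G0=NOT 1=0 -> 110
Step 4: G0=G1|G2=1|0=1 G1=1(const) G2=NOT G0=NOT 1=0 -> 110

110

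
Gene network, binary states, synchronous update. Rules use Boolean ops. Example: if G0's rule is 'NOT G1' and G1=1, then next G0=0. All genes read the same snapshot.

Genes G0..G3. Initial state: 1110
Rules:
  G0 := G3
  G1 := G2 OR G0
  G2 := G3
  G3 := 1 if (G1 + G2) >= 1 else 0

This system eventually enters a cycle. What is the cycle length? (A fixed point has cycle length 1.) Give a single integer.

Step 0: 1110
Step 1: G0=G3=0 G1=G2|G0=1|1=1 G2=G3=0 G3=(1+1>=1)=1 -> 0101
Step 2: G0=G3=1 G1=G2|G0=0|0=0 G2=G3=1 G3=(1+0>=1)=1 -> 1011
Step 3: G0=G3=1 G1=G2|G0=1|1=1 G2=G3=1 G3=(0+1>=1)=1 -> 1111
Step 4: G0=G3=1 G1=G2|G0=1|1=1 G2=G3=1 G3=(1+1>=1)=1 -> 1111
State from step 4 equals state from step 3 -> cycle length 1

Answer: 1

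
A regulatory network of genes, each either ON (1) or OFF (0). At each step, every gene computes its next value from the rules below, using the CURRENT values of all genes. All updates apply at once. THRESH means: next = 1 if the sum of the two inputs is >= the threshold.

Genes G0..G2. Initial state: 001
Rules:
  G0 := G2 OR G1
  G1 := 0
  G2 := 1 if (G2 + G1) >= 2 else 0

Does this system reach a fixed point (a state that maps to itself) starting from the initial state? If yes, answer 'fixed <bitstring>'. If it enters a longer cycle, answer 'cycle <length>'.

Step 0: 001
Step 1: G0=G2|G1=1|0=1 G1=0(const) G2=(1+0>=2)=0 -> 100
Step 2: G0=G2|G1=0|0=0 G1=0(const) G2=(0+0>=2)=0 -> 000
Step 3: G0=G2|G1=0|0=0 G1=0(const) G2=(0+0>=2)=0 -> 000
Fixed point reached at step 2: 000

Answer: fixed 000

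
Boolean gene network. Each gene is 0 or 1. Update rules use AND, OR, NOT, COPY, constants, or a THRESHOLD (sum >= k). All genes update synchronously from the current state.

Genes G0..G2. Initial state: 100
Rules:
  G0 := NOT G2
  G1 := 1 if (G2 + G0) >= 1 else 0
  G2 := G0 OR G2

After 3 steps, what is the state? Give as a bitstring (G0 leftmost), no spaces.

Step 1: G0=NOT G2=NOT 0=1 G1=(0+1>=1)=1 G2=G0|G2=1|0=1 -> 111
Step 2: G0=NOT G2=NOT 1=0 G1=(1+1>=1)=1 G2=G0|G2=1|1=1 -> 011
Step 3: G0=NOT G2=NOT 1=0 G1=(1+0>=1)=1 G2=G0|G2=0|1=1 -> 011

011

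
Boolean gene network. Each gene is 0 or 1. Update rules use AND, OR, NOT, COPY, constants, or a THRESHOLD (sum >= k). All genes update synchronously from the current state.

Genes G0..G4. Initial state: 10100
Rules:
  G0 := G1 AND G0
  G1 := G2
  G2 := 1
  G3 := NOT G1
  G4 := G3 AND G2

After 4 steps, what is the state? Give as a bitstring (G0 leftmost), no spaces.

Step 1: G0=G1&G0=0&1=0 G1=G2=1 G2=1(const) G3=NOT G1=NOT 0=1 G4=G3&G2=0&1=0 -> 01110
Step 2: G0=G1&G0=1&0=0 G1=G2=1 G2=1(const) G3=NOT G1=NOT 1=0 G4=G3&G2=1&1=1 -> 01101
Step 3: G0=G1&G0=1&0=0 G1=G2=1 G2=1(const) G3=NOT G1=NOT 1=0 G4=G3&G2=0&1=0 -> 01100
Step 4: G0=G1&G0=1&0=0 G1=G2=1 G2=1(const) G3=NOT G1=NOT 1=0 G4=G3&G2=0&1=0 -> 01100

01100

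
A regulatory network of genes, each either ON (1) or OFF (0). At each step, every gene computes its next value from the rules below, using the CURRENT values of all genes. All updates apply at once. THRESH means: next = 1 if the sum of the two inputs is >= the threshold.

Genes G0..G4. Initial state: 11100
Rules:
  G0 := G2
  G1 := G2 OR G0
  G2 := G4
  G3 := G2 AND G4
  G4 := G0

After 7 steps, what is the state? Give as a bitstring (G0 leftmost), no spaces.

Step 1: G0=G2=1 G1=G2|G0=1|1=1 G2=G4=0 G3=G2&G4=1&0=0 G4=G0=1 -> 11001
Step 2: G0=G2=0 G1=G2|G0=0|1=1 G2=G4=1 G3=G2&G4=0&1=0 G4=G0=1 -> 01101
Step 3: G0=G2=1 G1=G2|G0=1|0=1 G2=G4=1 G3=G2&G4=1&1=1 G4=G0=0 -> 11110
Step 4: G0=G2=1 G1=G2|G0=1|1=1 G2=G4=0 G3=G2&G4=1&0=0 G4=G0=1 -> 11001
Step 5: G0=G2=0 G1=G2|G0=0|1=1 G2=G4=1 G3=G2&G4=0&1=0 G4=G0=1 -> 01101
Step 6: G0=G2=1 G1=G2|G0=1|0=1 G2=G4=1 G3=G2&G4=1&1=1 G4=G0=0 -> 11110
Step 7: G0=G2=1 G1=G2|G0=1|1=1 G2=G4=0 G3=G2&G4=1&0=0 G4=G0=1 -> 11001

11001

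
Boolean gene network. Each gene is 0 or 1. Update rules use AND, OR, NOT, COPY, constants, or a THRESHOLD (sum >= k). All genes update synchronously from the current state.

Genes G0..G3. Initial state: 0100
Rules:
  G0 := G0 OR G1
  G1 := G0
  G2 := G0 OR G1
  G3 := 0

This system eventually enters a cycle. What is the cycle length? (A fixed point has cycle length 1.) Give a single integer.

Step 0: 0100
Step 1: G0=G0|G1=0|1=1 G1=G0=0 G2=G0|G1=0|1=1 G3=0(const) -> 1010
Step 2: G0=G0|G1=1|0=1 G1=G0=1 G2=G0|G1=1|0=1 G3=0(const) -> 1110
Step 3: G0=G0|G1=1|1=1 G1=G0=1 G2=G0|G1=1|1=1 G3=0(const) -> 1110
State from step 3 equals state from step 2 -> cycle length 1

Answer: 1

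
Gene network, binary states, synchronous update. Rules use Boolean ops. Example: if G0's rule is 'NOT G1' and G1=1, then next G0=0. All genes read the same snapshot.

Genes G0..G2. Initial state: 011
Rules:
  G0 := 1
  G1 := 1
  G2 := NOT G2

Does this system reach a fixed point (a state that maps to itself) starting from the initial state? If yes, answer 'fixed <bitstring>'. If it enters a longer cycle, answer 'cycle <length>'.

Step 0: 011
Step 1: G0=1(const) G1=1(const) G2=NOT G2=NOT 1=0 -> 110
Step 2: G0=1(const) G1=1(const) G2=NOT G2=NOT 0=1 -> 111
Step 3: G0=1(const) G1=1(const) G2=NOT G2=NOT 1=0 -> 110
Cycle of length 2 starting at step 1 -> no fixed point

Answer: cycle 2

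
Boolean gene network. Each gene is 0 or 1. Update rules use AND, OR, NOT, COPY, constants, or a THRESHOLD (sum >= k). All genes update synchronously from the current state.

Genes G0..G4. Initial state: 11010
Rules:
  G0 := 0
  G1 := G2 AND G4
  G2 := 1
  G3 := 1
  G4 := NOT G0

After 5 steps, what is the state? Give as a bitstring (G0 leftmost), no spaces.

Step 1: G0=0(const) G1=G2&G4=0&0=0 G2=1(const) G3=1(const) G4=NOT G0=NOT 1=0 -> 00110
Step 2: G0=0(const) G1=G2&G4=1&0=0 G2=1(const) G3=1(const) G4=NOT G0=NOT 0=1 -> 00111
Step 3: G0=0(const) G1=G2&G4=1&1=1 G2=1(const) G3=1(const) G4=NOT G0=NOT 0=1 -> 01111
Step 4: G0=0(const) G1=G2&G4=1&1=1 G2=1(const) G3=1(const) G4=NOT G0=NOT 0=1 -> 01111
Step 5: G0=0(const) G1=G2&G4=1&1=1 G2=1(const) G3=1(const) G4=NOT G0=NOT 0=1 -> 01111

01111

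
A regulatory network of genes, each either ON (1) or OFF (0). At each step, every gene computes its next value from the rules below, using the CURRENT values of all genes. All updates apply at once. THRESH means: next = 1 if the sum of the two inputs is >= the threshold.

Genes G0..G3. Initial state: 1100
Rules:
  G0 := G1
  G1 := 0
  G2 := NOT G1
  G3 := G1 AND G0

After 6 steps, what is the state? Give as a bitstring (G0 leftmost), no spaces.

Step 1: G0=G1=1 G1=0(const) G2=NOT G1=NOT 1=0 G3=G1&G0=1&1=1 -> 1001
Step 2: G0=G1=0 G1=0(const) G2=NOT G1=NOT 0=1 G3=G1&G0=0&1=0 -> 0010
Step 3: G0=G1=0 G1=0(const) G2=NOT G1=NOT 0=1 G3=G1&G0=0&0=0 -> 0010
Step 4: G0=G1=0 G1=0(const) G2=NOT G1=NOT 0=1 G3=G1&G0=0&0=0 -> 0010
Step 5: G0=G1=0 G1=0(const) G2=NOT G1=NOT 0=1 G3=G1&G0=0&0=0 -> 0010
Step 6: G0=G1=0 G1=0(const) G2=NOT G1=NOT 0=1 G3=G1&G0=0&0=0 -> 0010

0010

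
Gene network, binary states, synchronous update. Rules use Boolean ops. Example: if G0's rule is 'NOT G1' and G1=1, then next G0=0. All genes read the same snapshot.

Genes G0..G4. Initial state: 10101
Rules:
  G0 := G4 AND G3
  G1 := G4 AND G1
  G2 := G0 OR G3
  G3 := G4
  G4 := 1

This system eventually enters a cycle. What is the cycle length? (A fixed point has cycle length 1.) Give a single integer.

Step 0: 10101
Step 1: G0=G4&G3=1&0=0 G1=G4&G1=1&0=0 G2=G0|G3=1|0=1 G3=G4=1 G4=1(const) -> 00111
Step 2: G0=G4&G3=1&1=1 G1=G4&G1=1&0=0 G2=G0|G3=0|1=1 G3=G4=1 G4=1(const) -> 10111
Step 3: G0=G4&G3=1&1=1 G1=G4&G1=1&0=0 G2=G0|G3=1|1=1 G3=G4=1 G4=1(const) -> 10111
State from step 3 equals state from step 2 -> cycle length 1

Answer: 1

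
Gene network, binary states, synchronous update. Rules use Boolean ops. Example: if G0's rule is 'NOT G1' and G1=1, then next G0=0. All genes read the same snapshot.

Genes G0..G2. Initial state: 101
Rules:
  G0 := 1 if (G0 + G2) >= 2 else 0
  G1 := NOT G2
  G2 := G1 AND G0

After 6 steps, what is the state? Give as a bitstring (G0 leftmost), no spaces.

Step 1: G0=(1+1>=2)=1 G1=NOT G2=NOT 1=0 G2=G1&G0=0&1=0 -> 100
Step 2: G0=(1+0>=2)=0 G1=NOT G2=NOT 0=1 G2=G1&G0=0&1=0 -> 010
Step 3: G0=(0+0>=2)=0 G1=NOT G2=NOT 0=1 G2=G1&G0=1&0=0 -> 010
Step 4: G0=(0+0>=2)=0 G1=NOT G2=NOT 0=1 G2=G1&G0=1&0=0 -> 010
Step 5: G0=(0+0>=2)=0 G1=NOT G2=NOT 0=1 G2=G1&G0=1&0=0 -> 010
Step 6: G0=(0+0>=2)=0 G1=NOT G2=NOT 0=1 G2=G1&G0=1&0=0 -> 010

010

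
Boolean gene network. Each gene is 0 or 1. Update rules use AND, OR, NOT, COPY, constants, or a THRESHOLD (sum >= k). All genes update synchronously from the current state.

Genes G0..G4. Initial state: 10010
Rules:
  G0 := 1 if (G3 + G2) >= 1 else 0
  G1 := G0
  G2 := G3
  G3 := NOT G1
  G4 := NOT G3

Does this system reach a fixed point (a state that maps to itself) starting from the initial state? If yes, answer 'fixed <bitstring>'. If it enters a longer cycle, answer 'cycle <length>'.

Step 0: 10010
Step 1: G0=(1+0>=1)=1 G1=G0=1 G2=G3=1 G3=NOT G1=NOT 0=1 G4=NOT G3=NOT 1=0 -> 11110
Step 2: G0=(1+1>=1)=1 G1=G0=1 G2=G3=1 G3=NOT G1=NOT 1=0 G4=NOT G3=NOT 1=0 -> 11100
Step 3: G0=(0+1>=1)=1 G1=G0=1 G2=G3=0 G3=NOT G1=NOT 1=0 G4=NOT G3=NOT 0=1 -> 11001
Step 4: G0=(0+0>=1)=0 G1=G0=1 G2=G3=0 G3=NOT G1=NOT 1=0 G4=NOT G3=NOT 0=1 -> 01001
Step 5: G0=(0+0>=1)=0 G1=G0=0 G2=G3=0 G3=NOT G1=NOT 1=0 G4=NOT G3=NOT 0=1 -> 00001
Step 6: G0=(0+0>=1)=0 G1=G0=0 G2=G3=0 G3=NOT G1=NOT 0=1 G4=NOT G3=NOT 0=1 -> 00011
Step 7: G0=(1+0>=1)=1 G1=G0=0 G2=G3=1 G3=NOT G1=NOT 0=1 G4=NOT G3=NOT 1=0 -> 10110
Step 8: G0=(1+1>=1)=1 G1=G0=1 G2=G3=1 G3=NOT G1=NOT 0=1 G4=NOT G3=NOT 1=0 -> 11110
Cycle of length 7 starting at step 1 -> no fixed point

Answer: cycle 7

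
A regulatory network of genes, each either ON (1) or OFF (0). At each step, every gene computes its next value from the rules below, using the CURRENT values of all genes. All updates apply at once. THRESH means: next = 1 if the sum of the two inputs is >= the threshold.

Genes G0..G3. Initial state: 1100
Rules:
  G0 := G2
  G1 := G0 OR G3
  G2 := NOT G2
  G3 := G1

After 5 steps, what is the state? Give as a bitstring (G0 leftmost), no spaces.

Step 1: G0=G2=0 G1=G0|G3=1|0=1 G2=NOT G2=NOT 0=1 G3=G1=1 -> 0111
Step 2: G0=G2=1 G1=G0|G3=0|1=1 G2=NOT G2=NOT 1=0 G3=G1=1 -> 1101
Step 3: G0=G2=0 G1=G0|G3=1|1=1 G2=NOT G2=NOT 0=1 G3=G1=1 -> 0111
Step 4: G0=G2=1 G1=G0|G3=0|1=1 G2=NOT G2=NOT 1=0 G3=G1=1 -> 1101
Step 5: G0=G2=0 G1=G0|G3=1|1=1 G2=NOT G2=NOT 0=1 G3=G1=1 -> 0111

0111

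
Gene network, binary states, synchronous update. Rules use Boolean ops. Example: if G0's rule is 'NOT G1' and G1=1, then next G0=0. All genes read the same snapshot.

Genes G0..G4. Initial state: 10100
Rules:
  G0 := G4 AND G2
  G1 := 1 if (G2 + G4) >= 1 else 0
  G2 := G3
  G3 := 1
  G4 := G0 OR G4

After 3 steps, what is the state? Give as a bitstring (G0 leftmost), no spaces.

Step 1: G0=G4&G2=0&1=0 G1=(1+0>=1)=1 G2=G3=0 G3=1(const) G4=G0|G4=1|0=1 -> 01011
Step 2: G0=G4&G2=1&0=0 G1=(0+1>=1)=1 G2=G3=1 G3=1(const) G4=G0|G4=0|1=1 -> 01111
Step 3: G0=G4&G2=1&1=1 G1=(1+1>=1)=1 G2=G3=1 G3=1(const) G4=G0|G4=0|1=1 -> 11111

11111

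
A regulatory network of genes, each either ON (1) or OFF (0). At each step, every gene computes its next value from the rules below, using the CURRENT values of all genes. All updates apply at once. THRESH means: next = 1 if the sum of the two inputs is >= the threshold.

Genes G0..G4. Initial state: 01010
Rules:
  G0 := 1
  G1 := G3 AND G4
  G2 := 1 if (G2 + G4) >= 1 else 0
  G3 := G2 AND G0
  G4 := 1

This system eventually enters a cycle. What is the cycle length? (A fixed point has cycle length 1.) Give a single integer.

Answer: 1

Derivation:
Step 0: 01010
Step 1: G0=1(const) G1=G3&G4=1&0=0 G2=(0+0>=1)=0 G3=G2&G0=0&0=0 G4=1(const) -> 10001
Step 2: G0=1(const) G1=G3&G4=0&1=0 G2=(0+1>=1)=1 G3=G2&G0=0&1=0 G4=1(const) -> 10101
Step 3: G0=1(const) G1=G3&G4=0&1=0 G2=(1+1>=1)=1 G3=G2&G0=1&1=1 G4=1(const) -> 10111
Step 4: G0=1(const) G1=G3&G4=1&1=1 G2=(1+1>=1)=1 G3=G2&G0=1&1=1 G4=1(const) -> 11111
Step 5: G0=1(const) G1=G3&G4=1&1=1 G2=(1+1>=1)=1 G3=G2&G0=1&1=1 G4=1(const) -> 11111
State from step 5 equals state from step 4 -> cycle length 1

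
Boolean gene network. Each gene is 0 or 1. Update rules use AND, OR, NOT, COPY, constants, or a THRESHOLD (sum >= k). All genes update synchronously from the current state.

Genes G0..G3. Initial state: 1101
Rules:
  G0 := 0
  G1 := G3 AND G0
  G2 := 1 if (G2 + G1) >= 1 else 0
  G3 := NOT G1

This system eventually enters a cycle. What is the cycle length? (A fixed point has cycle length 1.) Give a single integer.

Step 0: 1101
Step 1: G0=0(const) G1=G3&G0=1&1=1 G2=(0+1>=1)=1 G3=NOT G1=NOT 1=0 -> 0110
Step 2: G0=0(const) G1=G3&G0=0&0=0 G2=(1+1>=1)=1 G3=NOT G1=NOT 1=0 -> 0010
Step 3: G0=0(const) G1=G3&G0=0&0=0 G2=(1+0>=1)=1 G3=NOT G1=NOT 0=1 -> 0011
Step 4: G0=0(const) G1=G3&G0=1&0=0 G2=(1+0>=1)=1 G3=NOT G1=NOT 0=1 -> 0011
State from step 4 equals state from step 3 -> cycle length 1

Answer: 1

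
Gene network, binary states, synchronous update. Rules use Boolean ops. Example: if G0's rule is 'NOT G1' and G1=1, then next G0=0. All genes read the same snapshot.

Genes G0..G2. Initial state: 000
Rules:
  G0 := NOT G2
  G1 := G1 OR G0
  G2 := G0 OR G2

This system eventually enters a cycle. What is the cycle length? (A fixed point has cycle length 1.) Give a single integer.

Answer: 1

Derivation:
Step 0: 000
Step 1: G0=NOT G2=NOT 0=1 G1=G1|G0=0|0=0 G2=G0|G2=0|0=0 -> 100
Step 2: G0=NOT G2=NOT 0=1 G1=G1|G0=0|1=1 G2=G0|G2=1|0=1 -> 111
Step 3: G0=NOT G2=NOT 1=0 G1=G1|G0=1|1=1 G2=G0|G2=1|1=1 -> 011
Step 4: G0=NOT G2=NOT 1=0 G1=G1|G0=1|0=1 G2=G0|G2=0|1=1 -> 011
State from step 4 equals state from step 3 -> cycle length 1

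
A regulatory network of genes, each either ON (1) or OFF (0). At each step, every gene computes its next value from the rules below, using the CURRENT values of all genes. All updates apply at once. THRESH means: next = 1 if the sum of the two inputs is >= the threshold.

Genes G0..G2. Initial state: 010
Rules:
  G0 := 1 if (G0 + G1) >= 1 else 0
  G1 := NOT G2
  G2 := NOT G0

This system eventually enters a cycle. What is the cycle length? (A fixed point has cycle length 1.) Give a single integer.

Answer: 1

Derivation:
Step 0: 010
Step 1: G0=(0+1>=1)=1 G1=NOT G2=NOT 0=1 G2=NOT G0=NOT 0=1 -> 111
Step 2: G0=(1+1>=1)=1 G1=NOT G2=NOT 1=0 G2=NOT G0=NOT 1=0 -> 100
Step 3: G0=(1+0>=1)=1 G1=NOT G2=NOT 0=1 G2=NOT G0=NOT 1=0 -> 110
Step 4: G0=(1+1>=1)=1 G1=NOT G2=NOT 0=1 G2=NOT G0=NOT 1=0 -> 110
State from step 4 equals state from step 3 -> cycle length 1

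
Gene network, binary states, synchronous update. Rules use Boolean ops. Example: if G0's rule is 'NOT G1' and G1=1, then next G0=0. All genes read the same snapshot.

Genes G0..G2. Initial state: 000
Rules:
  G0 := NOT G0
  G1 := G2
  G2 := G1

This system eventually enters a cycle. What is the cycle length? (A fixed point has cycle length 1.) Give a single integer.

Step 0: 000
Step 1: G0=NOT G0=NOT 0=1 G1=G2=0 G2=G1=0 -> 100
Step 2: G0=NOT G0=NOT 1=0 G1=G2=0 G2=G1=0 -> 000
State from step 2 equals state from step 0 -> cycle length 2

Answer: 2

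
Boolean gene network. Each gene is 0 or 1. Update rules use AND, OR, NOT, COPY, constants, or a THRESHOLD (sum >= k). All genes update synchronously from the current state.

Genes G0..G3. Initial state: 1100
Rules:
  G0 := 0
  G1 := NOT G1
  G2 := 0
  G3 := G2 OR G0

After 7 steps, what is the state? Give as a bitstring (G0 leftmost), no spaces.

Step 1: G0=0(const) G1=NOT G1=NOT 1=0 G2=0(const) G3=G2|G0=0|1=1 -> 0001
Step 2: G0=0(const) G1=NOT G1=NOT 0=1 G2=0(const) G3=G2|G0=0|0=0 -> 0100
Step 3: G0=0(const) G1=NOT G1=NOT 1=0 G2=0(const) G3=G2|G0=0|0=0 -> 0000
Step 4: G0=0(const) G1=NOT G1=NOT 0=1 G2=0(const) G3=G2|G0=0|0=0 -> 0100
Step 5: G0=0(const) G1=NOT G1=NOT 1=0 G2=0(const) G3=G2|G0=0|0=0 -> 0000
Step 6: G0=0(const) G1=NOT G1=NOT 0=1 G2=0(const) G3=G2|G0=0|0=0 -> 0100
Step 7: G0=0(const) G1=NOT G1=NOT 1=0 G2=0(const) G3=G2|G0=0|0=0 -> 0000

0000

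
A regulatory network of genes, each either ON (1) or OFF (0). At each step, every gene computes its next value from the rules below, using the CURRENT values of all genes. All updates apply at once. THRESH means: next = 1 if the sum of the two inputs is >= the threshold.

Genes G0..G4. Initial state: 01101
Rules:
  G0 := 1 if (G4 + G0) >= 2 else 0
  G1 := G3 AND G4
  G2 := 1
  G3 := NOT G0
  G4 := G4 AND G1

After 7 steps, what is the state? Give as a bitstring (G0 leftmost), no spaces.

Step 1: G0=(1+0>=2)=0 G1=G3&G4=0&1=0 G2=1(const) G3=NOT G0=NOT 0=1 G4=G4&G1=1&1=1 -> 00111
Step 2: G0=(1+0>=2)=0 G1=G3&G4=1&1=1 G2=1(const) G3=NOT G0=NOT 0=1 G4=G4&G1=1&0=0 -> 01110
Step 3: G0=(0+0>=2)=0 G1=G3&G4=1&0=0 G2=1(const) G3=NOT G0=NOT 0=1 G4=G4&G1=0&1=0 -> 00110
Step 4: G0=(0+0>=2)=0 G1=G3&G4=1&0=0 G2=1(const) G3=NOT G0=NOT 0=1 G4=G4&G1=0&0=0 -> 00110
Step 5: G0=(0+0>=2)=0 G1=G3&G4=1&0=0 G2=1(const) G3=NOT G0=NOT 0=1 G4=G4&G1=0&0=0 -> 00110
Step 6: G0=(0+0>=2)=0 G1=G3&G4=1&0=0 G2=1(const) G3=NOT G0=NOT 0=1 G4=G4&G1=0&0=0 -> 00110
Step 7: G0=(0+0>=2)=0 G1=G3&G4=1&0=0 G2=1(const) G3=NOT G0=NOT 0=1 G4=G4&G1=0&0=0 -> 00110

00110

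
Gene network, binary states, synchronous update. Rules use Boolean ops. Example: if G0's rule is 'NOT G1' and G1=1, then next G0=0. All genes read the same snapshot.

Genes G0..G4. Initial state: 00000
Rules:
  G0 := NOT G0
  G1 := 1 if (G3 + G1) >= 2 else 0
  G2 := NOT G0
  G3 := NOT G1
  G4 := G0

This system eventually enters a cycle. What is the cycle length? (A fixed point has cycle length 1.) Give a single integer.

Step 0: 00000
Step 1: G0=NOT G0=NOT 0=1 G1=(0+0>=2)=0 G2=NOT G0=NOT 0=1 G3=NOT G1=NOT 0=1 G4=G0=0 -> 10110
Step 2: G0=NOT G0=NOT 1=0 G1=(1+0>=2)=0 G2=NOT G0=NOT 1=0 G3=NOT G1=NOT 0=1 G4=G0=1 -> 00011
Step 3: G0=NOT G0=NOT 0=1 G1=(1+0>=2)=0 G2=NOT G0=NOT 0=1 G3=NOT G1=NOT 0=1 G4=G0=0 -> 10110
State from step 3 equals state from step 1 -> cycle length 2

Answer: 2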